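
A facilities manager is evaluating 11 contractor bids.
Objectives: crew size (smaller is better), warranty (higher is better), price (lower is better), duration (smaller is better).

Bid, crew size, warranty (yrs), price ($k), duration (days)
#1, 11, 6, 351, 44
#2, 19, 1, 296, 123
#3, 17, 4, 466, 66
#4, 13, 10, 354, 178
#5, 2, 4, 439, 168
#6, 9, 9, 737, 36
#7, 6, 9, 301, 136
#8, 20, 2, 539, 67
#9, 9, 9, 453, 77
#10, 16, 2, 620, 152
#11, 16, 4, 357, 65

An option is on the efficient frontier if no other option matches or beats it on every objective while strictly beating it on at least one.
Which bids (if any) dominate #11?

#1: crew size 11≤16, warranty 6≥4, price 351≤357, duration 44≤65 — dominates #11.
Others (#2, #3, #4, #5, #6, #7, #8, #9, #10) are each worse than #11 on at least one objective.

#1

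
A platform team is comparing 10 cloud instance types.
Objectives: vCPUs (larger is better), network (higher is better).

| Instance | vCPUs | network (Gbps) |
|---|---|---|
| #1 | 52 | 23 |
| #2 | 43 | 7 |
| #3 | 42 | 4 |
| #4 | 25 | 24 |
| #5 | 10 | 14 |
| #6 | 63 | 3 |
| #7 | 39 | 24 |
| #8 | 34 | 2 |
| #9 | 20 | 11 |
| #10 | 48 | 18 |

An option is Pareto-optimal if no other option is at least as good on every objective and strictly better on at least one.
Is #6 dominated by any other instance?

No

#1: worse on vCPUs (52 vs 63).
#2: worse on vCPUs (43 vs 63).
#3: worse on vCPUs (42 vs 63).
#4: worse on vCPUs (25 vs 63).
#5: worse on vCPUs (10 vs 63).
#7: worse on vCPUs (39 vs 63).
#8: worse on vCPUs (34 vs 63).
#9: worse on vCPUs (20 vs 63).
#10: worse on vCPUs (48 vs 63).
No option is at least as good as #6 on every objective and strictly better on one.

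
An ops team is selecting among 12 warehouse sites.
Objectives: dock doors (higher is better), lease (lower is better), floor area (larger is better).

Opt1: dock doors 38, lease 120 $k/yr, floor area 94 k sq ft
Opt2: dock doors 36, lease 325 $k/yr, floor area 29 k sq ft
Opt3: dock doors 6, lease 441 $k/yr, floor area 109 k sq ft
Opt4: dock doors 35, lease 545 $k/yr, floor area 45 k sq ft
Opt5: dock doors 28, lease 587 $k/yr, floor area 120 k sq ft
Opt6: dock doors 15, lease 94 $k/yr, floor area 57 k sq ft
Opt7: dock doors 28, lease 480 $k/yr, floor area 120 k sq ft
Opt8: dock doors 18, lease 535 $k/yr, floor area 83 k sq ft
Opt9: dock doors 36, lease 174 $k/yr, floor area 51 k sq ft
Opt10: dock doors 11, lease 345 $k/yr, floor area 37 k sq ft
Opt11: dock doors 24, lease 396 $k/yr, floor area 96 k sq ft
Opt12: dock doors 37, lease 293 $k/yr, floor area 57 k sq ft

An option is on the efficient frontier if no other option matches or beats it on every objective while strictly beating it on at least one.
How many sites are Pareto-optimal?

5

Opt1: not dominated (best dock doors).
Opt2: dominated by Opt1 (dock doors 38≥36, lease 120≤325, floor area 94≥29).
Opt3: not dominated.
Opt4: dominated by Opt1 (dock doors 38≥35, lease 120≤545, floor area 94≥45).
Opt5: dominated by Opt7 (dock doors 28≥28, lease 480≤587, floor area 120≥120).
Opt6: not dominated (best lease).
Opt7: not dominated.
Opt8: dominated by Opt1 (dock doors 38≥18, lease 120≤535, floor area 94≥83).
Opt9: dominated by Opt1 (dock doors 38≥36, lease 120≤174, floor area 94≥51).
Opt10: dominated by Opt1 (dock doors 38≥11, lease 120≤345, floor area 94≥37).
Opt11: not dominated.
Opt12: dominated by Opt1 (dock doors 38≥37, lease 120≤293, floor area 94≥57).
Pareto-optimal: Opt1, Opt3, Opt6, Opt7, Opt11 → 5.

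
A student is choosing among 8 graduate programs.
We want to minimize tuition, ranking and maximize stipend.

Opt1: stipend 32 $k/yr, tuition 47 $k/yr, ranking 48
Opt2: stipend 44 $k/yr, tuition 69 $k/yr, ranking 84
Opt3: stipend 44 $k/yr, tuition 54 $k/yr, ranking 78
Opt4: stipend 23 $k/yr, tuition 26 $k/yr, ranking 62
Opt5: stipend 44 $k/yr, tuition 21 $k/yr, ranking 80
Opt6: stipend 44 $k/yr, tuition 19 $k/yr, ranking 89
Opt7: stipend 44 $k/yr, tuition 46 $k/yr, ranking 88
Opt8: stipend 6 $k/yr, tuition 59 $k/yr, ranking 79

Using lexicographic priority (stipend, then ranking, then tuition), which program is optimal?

First maximize stipend: best is 44, kept {Opt2, Opt3, Opt5, Opt6, Opt7}.
Then minimize ranking: best is 78, kept {Opt3}.

Opt3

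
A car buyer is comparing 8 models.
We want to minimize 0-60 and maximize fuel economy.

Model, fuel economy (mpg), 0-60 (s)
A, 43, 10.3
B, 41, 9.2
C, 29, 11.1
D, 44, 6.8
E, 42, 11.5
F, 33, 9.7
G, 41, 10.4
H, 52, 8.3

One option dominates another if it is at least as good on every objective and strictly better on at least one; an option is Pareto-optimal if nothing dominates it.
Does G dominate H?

G vs H: G is worse on fuel economy (41 vs 52), so it does not dominate H.

No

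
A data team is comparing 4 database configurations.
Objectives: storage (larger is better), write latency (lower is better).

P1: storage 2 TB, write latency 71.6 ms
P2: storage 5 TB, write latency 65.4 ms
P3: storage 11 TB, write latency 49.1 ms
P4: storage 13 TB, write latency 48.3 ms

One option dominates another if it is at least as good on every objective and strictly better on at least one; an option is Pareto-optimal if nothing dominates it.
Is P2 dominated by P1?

No

P1 vs P2: P1 is worse on storage (2 vs 5), so it does not dominate P2.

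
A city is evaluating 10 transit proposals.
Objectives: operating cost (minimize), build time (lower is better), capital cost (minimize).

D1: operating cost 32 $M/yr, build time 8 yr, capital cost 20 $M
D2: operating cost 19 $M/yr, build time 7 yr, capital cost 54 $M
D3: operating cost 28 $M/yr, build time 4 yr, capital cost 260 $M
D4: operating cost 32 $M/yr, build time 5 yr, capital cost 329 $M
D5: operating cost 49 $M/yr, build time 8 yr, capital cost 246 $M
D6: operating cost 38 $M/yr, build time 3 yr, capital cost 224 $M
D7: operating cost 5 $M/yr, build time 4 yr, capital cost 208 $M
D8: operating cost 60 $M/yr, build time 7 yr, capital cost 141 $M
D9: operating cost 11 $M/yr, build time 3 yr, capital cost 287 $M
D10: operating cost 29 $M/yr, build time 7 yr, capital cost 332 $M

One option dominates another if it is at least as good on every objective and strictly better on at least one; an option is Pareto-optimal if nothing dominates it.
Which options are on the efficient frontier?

D1: not dominated (best capital cost).
D2: not dominated.
D3: dominated by D7 (operating cost 5≤28, build time 4≤4, capital cost 208≤260).
D4: dominated by D3 (operating cost 28≤32, build time 4≤5, capital cost 260≤329).
D5: dominated by D1 (operating cost 32≤49, build time 8≤8, capital cost 20≤246).
D6: not dominated.
D7: not dominated (best operating cost).
D8: dominated by D2 (operating cost 19≤60, build time 7≤7, capital cost 54≤141).
D9: not dominated.
D10: dominated by D2 (operating cost 19≤29, build time 7≤7, capital cost 54≤332).

D1, D2, D6, D7, D9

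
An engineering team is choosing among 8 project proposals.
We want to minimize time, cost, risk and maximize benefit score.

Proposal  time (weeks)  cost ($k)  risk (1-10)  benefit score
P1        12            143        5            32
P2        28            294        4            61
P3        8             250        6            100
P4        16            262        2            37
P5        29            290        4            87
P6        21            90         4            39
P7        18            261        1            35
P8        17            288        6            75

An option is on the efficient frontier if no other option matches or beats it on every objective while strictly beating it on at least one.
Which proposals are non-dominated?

P1, P2, P3, P4, P5, P6, P7

P1: not dominated.
P2: not dominated.
P3: not dominated (best time).
P4: not dominated.
P5: not dominated.
P6: not dominated (best cost).
P7: not dominated (best risk).
P8: dominated by P3 (time 8≤17, cost 250≤288, risk 6≤6, benefit score 100≥75).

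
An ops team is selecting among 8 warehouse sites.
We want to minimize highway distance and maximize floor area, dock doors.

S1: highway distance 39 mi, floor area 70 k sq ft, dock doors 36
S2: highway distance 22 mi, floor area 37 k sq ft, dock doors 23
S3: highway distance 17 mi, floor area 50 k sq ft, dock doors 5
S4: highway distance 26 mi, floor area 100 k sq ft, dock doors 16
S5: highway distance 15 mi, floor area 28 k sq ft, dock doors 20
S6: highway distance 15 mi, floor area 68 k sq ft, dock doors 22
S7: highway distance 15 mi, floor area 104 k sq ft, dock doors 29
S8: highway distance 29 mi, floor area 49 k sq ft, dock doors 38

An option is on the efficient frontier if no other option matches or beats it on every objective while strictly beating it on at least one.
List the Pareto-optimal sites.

S1, S7, S8

S1: not dominated.
S2: dominated by S7 (highway distance 15≤22, floor area 104≥37, dock doors 29≥23).
S3: dominated by S6 (highway distance 15≤17, floor area 68≥50, dock doors 22≥5).
S4: dominated by S7 (highway distance 15≤26, floor area 104≥100, dock doors 29≥16).
S5: dominated by S6 (highway distance 15≤15, floor area 68≥28, dock doors 22≥20).
S6: dominated by S7 (highway distance 15≤15, floor area 104≥68, dock doors 29≥22).
S7: not dominated (best floor area).
S8: not dominated (best dock doors).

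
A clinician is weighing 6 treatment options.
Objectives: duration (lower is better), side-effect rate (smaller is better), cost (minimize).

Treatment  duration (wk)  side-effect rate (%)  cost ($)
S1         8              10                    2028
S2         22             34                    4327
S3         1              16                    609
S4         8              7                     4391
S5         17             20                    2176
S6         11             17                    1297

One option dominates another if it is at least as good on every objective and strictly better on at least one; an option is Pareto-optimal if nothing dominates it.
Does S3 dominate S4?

No

S3 vs S4: S3 is worse on side-effect rate (16 vs 7), so it does not dominate S4.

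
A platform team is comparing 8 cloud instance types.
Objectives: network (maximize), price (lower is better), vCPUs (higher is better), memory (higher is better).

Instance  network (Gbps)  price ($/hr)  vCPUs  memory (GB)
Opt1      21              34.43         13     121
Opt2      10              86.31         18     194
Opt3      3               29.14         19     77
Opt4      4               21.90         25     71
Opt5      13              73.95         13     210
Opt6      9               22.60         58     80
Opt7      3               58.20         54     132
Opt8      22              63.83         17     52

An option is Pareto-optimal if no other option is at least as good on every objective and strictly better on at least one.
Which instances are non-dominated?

Opt1, Opt2, Opt4, Opt5, Opt6, Opt7, Opt8

Opt1: not dominated.
Opt2: not dominated.
Opt3: dominated by Opt6 (network 9≥3, price 22.60≤29.14, vCPUs 58≥19, memory 80≥77).
Opt4: not dominated (best price).
Opt5: not dominated (best memory).
Opt6: not dominated (best vCPUs).
Opt7: not dominated.
Opt8: not dominated (best network).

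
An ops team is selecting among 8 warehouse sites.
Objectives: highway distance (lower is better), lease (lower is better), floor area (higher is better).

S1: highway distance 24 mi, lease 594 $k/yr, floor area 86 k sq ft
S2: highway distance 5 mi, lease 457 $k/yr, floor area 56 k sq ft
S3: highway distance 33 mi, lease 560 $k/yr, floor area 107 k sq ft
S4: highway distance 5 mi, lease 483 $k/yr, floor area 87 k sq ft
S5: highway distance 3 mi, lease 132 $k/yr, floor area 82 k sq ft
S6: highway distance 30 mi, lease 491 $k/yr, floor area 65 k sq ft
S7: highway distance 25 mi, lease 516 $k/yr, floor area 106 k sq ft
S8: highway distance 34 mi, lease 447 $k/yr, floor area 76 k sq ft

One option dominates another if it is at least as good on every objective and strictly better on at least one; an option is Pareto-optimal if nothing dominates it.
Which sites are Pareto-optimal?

S1: dominated by S4 (highway distance 5≤24, lease 483≤594, floor area 87≥86).
S2: dominated by S5 (highway distance 3≤5, lease 132≤457, floor area 82≥56).
S3: not dominated (best floor area).
S4: not dominated.
S5: not dominated (best highway distance).
S6: dominated by S4 (highway distance 5≤30, lease 483≤491, floor area 87≥65).
S7: not dominated.
S8: dominated by S5 (highway distance 3≤34, lease 132≤447, floor area 82≥76).

S3, S4, S5, S7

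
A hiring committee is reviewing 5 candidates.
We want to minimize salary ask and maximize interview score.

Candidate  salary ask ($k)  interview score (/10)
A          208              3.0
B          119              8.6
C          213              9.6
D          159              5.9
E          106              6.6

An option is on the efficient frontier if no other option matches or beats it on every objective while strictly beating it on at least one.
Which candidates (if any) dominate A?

B, D, E

B: salary ask 119≤208, interview score 8.6≥3.0 — dominates A.
D: salary ask 159≤208, interview score 5.9≥3.0 — dominates A.
E: salary ask 106≤208, interview score 6.6≥3.0 — dominates A.
Others (C) are each worse than A on at least one objective.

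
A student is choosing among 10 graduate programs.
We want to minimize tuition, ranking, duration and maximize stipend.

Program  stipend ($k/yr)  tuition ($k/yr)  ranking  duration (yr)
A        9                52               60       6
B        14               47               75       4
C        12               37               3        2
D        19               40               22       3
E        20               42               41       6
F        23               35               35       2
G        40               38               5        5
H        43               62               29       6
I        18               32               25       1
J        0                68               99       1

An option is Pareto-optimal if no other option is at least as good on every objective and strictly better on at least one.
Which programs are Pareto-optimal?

C, D, F, G, H, I

A: dominated by C (stipend 12≥9, tuition 37≤52, ranking 3≤60, duration 2≤6).
B: dominated by D (stipend 19≥14, tuition 40≤47, ranking 22≤75, duration 3≤4).
C: not dominated (best ranking).
D: not dominated.
E: dominated by F (stipend 23≥20, tuition 35≤42, ranking 35≤41, duration 2≤6).
F: not dominated.
G: not dominated.
H: not dominated (best stipend).
I: not dominated (best tuition).
J: dominated by I (stipend 18≥0, tuition 32≤68, ranking 25≤99, duration 1≤1).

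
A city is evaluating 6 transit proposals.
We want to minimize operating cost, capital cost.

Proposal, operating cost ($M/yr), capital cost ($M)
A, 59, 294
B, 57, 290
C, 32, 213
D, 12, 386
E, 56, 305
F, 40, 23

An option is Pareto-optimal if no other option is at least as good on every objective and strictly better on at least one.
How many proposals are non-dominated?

A: dominated by B (operating cost 57≤59, capital cost 290≤294).
B: dominated by C (operating cost 32≤57, capital cost 213≤290).
C: not dominated.
D: not dominated (best operating cost).
E: dominated by C (operating cost 32≤56, capital cost 213≤305).
F: not dominated (best capital cost).
Pareto-optimal: C, D, F → 3.

3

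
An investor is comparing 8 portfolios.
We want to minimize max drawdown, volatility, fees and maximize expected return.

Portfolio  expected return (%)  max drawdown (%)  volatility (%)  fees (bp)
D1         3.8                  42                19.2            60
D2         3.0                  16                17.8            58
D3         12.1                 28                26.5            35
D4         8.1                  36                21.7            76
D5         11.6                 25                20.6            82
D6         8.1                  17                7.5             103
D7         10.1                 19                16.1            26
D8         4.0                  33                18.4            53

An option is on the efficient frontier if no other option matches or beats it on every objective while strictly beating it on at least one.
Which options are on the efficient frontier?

D2, D3, D5, D6, D7

D1: dominated by D7 (expected return 10.1≥3.8, max drawdown 19≤42, volatility 16.1≤19.2, fees 26≤60).
D2: not dominated (best max drawdown).
D3: not dominated (best expected return).
D4: dominated by D7 (expected return 10.1≥8.1, max drawdown 19≤36, volatility 16.1≤21.7, fees 26≤76).
D5: not dominated.
D6: not dominated (best volatility).
D7: not dominated (best fees).
D8: dominated by D7 (expected return 10.1≥4.0, max drawdown 19≤33, volatility 16.1≤18.4, fees 26≤53).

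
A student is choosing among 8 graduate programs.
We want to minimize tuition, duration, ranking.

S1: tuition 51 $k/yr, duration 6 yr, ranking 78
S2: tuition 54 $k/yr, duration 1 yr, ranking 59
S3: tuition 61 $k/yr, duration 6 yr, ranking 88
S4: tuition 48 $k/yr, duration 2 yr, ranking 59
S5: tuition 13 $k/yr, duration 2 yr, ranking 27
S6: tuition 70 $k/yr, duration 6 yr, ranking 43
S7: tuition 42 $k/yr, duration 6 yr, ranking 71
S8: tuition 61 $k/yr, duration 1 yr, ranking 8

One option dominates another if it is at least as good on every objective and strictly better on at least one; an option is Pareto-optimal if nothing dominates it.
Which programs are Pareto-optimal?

S2, S5, S8

S1: dominated by S4 (tuition 48≤51, duration 2≤6, ranking 59≤78).
S2: not dominated.
S3: dominated by S1 (tuition 51≤61, duration 6≤6, ranking 78≤88).
S4: dominated by S5 (tuition 13≤48, duration 2≤2, ranking 27≤59).
S5: not dominated (best tuition).
S6: dominated by S5 (tuition 13≤70, duration 2≤6, ranking 27≤43).
S7: dominated by S5 (tuition 13≤42, duration 2≤6, ranking 27≤71).
S8: not dominated (best ranking).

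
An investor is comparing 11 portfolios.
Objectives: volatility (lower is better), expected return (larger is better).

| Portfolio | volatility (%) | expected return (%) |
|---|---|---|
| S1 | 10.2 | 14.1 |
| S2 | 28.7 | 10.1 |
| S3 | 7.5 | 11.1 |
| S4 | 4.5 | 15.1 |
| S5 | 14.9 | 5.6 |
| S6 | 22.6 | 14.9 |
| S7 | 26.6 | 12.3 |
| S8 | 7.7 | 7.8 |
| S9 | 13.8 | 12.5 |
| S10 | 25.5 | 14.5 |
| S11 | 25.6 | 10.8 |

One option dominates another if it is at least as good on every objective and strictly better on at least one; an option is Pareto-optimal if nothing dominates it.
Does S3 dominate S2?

Yes

S3 vs S2: volatility 7.5≤28.7, expected return 11.1≥10.1 — S3 is at least as good on every objective with at least one strict improvement.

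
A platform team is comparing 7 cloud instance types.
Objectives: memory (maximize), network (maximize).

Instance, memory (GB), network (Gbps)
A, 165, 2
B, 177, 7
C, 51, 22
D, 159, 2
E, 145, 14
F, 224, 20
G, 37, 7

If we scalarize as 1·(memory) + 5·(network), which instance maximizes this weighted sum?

F

A: 1·165 + 5·2 = 175
B: 1·177 + 5·7 = 212
C: 1·51 + 5·22 = 161
D: 1·159 + 5·2 = 169
E: 1·145 + 5·14 = 215
F: 1·224 + 5·20 = 324
G: 1·37 + 5·7 = 72
Highest: F at 324.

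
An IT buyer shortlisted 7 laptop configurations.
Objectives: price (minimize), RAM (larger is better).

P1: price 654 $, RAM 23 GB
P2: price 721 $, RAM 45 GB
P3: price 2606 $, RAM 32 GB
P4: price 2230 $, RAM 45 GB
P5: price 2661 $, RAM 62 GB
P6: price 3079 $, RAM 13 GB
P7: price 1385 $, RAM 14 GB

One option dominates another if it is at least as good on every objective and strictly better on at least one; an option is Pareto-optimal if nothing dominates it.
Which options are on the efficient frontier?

P1: not dominated (best price).
P2: not dominated.
P3: dominated by P2 (price 721≤2606, RAM 45≥32).
P4: dominated by P2 (price 721≤2230, RAM 45≥45).
P5: not dominated (best RAM).
P6: dominated by P1 (price 654≤3079, RAM 23≥13).
P7: dominated by P1 (price 654≤1385, RAM 23≥14).

P1, P2, P5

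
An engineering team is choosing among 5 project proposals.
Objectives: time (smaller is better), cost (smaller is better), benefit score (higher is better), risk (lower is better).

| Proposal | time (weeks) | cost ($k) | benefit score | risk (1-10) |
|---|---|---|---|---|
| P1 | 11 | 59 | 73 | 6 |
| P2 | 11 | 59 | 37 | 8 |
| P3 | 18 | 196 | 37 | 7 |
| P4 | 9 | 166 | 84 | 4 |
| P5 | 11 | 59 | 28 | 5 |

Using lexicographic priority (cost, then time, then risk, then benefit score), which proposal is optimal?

P5

First minimize cost: best is 59, kept {P1, P2, P5}.
Then minimize time: best is 11, kept {P1, P2, P5}.
Then minimize risk: best is 5, kept {P5}.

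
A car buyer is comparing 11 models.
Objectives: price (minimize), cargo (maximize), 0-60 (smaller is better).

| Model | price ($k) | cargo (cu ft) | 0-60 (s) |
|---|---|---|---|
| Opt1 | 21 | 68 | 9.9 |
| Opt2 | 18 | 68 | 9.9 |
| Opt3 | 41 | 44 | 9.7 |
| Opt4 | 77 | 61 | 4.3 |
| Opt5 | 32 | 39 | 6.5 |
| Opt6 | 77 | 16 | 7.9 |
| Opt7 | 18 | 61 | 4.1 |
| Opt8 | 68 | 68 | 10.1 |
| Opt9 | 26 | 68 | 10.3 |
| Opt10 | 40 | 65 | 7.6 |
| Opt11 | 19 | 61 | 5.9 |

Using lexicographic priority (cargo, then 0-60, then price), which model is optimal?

Opt2

First maximize cargo: best is 68, kept {Opt1, Opt2, Opt8, Opt9}.
Then minimize 0-60: best is 9.9, kept {Opt1, Opt2}.
Then minimize price: best is 18, kept {Opt2}.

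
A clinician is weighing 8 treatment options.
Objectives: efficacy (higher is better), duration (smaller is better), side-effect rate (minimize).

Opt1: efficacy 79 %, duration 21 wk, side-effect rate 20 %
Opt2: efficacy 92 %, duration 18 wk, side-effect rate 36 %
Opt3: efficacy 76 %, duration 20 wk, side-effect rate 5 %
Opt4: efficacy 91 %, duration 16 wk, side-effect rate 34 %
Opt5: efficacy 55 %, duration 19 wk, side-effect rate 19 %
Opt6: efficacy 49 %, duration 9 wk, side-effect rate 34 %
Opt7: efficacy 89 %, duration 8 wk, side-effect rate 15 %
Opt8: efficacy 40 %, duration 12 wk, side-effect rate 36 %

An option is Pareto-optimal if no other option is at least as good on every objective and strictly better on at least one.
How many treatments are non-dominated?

Opt1: dominated by Opt7 (efficacy 89≥79, duration 8≤21, side-effect rate 15≤20).
Opt2: not dominated (best efficacy).
Opt3: not dominated (best side-effect rate).
Opt4: not dominated.
Opt5: dominated by Opt7 (efficacy 89≥55, duration 8≤19, side-effect rate 15≤19).
Opt6: dominated by Opt7 (efficacy 89≥49, duration 8≤9, side-effect rate 15≤34).
Opt7: not dominated (best duration).
Opt8: dominated by Opt6 (efficacy 49≥40, duration 9≤12, side-effect rate 34≤36).
Pareto-optimal: Opt2, Opt3, Opt4, Opt7 → 4.

4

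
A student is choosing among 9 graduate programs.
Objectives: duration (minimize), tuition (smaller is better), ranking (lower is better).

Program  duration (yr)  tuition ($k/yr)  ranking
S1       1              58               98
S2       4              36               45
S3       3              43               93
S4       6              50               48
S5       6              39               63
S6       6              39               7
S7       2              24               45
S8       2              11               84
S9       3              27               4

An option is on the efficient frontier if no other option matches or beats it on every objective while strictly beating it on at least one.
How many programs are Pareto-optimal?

4

S1: not dominated (best duration).
S2: dominated by S7 (duration 2≤4, tuition 24≤36, ranking 45≤45).
S3: dominated by S7 (duration 2≤3, tuition 24≤43, ranking 45≤93).
S4: dominated by S2 (duration 4≤6, tuition 36≤50, ranking 45≤48).
S5: dominated by S2 (duration 4≤6, tuition 36≤39, ranking 45≤63).
S6: dominated by S9 (duration 3≤6, tuition 27≤39, ranking 4≤7).
S7: not dominated.
S8: not dominated (best tuition).
S9: not dominated (best ranking).
Pareto-optimal: S1, S7, S8, S9 → 4.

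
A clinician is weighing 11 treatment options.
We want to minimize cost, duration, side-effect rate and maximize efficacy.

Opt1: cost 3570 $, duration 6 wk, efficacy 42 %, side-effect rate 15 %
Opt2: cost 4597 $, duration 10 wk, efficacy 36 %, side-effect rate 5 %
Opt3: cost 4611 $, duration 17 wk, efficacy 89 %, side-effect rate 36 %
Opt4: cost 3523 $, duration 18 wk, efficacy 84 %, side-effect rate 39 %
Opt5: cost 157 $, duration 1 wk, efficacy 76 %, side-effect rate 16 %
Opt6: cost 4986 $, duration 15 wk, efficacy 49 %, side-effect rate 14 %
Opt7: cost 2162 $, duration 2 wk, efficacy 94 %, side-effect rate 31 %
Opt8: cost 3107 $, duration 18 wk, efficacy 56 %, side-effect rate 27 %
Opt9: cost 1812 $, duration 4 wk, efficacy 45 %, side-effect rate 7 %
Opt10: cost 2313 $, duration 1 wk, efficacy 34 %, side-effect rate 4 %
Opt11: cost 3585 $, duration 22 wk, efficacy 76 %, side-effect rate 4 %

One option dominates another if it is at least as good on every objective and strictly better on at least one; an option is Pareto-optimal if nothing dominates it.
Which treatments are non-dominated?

Opt1: dominated by Opt9 (cost 1812≤3570, duration 4≤6, efficacy 45≥42, side-effect rate 7≤15).
Opt2: not dominated.
Opt3: dominated by Opt7 (cost 2162≤4611, duration 2≤17, efficacy 94≥89, side-effect rate 31≤36).
Opt4: dominated by Opt7 (cost 2162≤3523, duration 2≤18, efficacy 94≥84, side-effect rate 31≤39).
Opt5: not dominated (best cost).
Opt6: not dominated.
Opt7: not dominated (best efficacy).
Opt8: dominated by Opt5 (cost 157≤3107, duration 1≤18, efficacy 76≥56, side-effect rate 16≤27).
Opt9: not dominated.
Opt10: not dominated.
Opt11: not dominated.

Opt2, Opt5, Opt6, Opt7, Opt9, Opt10, Opt11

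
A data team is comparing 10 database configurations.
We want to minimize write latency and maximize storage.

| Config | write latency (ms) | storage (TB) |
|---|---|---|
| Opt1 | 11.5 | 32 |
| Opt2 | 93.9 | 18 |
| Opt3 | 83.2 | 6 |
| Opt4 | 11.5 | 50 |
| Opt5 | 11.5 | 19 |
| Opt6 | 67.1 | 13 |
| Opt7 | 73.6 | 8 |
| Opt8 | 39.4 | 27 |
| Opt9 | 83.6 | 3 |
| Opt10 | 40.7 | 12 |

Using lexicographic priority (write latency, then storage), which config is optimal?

First minimize write latency: best is 11.5, kept {Opt1, Opt4, Opt5}.
Then maximize storage: best is 50, kept {Opt4}.

Opt4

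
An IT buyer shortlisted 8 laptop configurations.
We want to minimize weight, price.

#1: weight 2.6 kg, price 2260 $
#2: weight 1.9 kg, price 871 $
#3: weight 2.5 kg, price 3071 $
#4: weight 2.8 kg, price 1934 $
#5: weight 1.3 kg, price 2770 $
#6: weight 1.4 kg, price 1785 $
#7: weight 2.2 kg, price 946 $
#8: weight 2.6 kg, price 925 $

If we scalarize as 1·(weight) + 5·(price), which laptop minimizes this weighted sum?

#2

#1: 1·2.6 + 5·2260 = 11302.6
#2: 1·1.9 + 5·871 = 4356.9
#3: 1·2.5 + 5·3071 = 15357.5
#4: 1·2.8 + 5·1934 = 9672.8
#5: 1·1.3 + 5·2770 = 13851.3
#6: 1·1.4 + 5·1785 = 8926.4
#7: 1·2.2 + 5·946 = 4732.2
#8: 1·2.6 + 5·925 = 4627.6
Lowest: #2 at 4356.9.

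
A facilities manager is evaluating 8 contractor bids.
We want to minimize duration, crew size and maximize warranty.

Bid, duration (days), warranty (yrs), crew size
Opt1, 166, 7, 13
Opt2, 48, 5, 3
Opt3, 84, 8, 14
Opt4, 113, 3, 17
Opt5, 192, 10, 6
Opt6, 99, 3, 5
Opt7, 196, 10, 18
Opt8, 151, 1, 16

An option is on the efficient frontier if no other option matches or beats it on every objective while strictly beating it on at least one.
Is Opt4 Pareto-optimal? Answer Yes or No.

No

Opt2 vs Opt4: duration 48≤113, warranty 5≥3, crew size 3≤17 — Opt2 is at least as good on every objective and strictly better on at least one, so Opt2 dominates Opt4.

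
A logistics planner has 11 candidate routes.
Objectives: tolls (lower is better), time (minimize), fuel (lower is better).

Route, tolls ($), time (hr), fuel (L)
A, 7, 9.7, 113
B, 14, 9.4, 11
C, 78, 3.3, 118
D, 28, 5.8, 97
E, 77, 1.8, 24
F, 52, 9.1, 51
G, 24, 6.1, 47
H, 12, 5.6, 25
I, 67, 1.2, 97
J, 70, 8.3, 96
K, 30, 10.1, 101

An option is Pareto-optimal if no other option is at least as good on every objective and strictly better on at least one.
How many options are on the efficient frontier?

A: not dominated (best tolls).
B: not dominated (best fuel).
C: dominated by E (tolls 77≤78, time 1.8≤3.3, fuel 24≤118).
D: dominated by H (tolls 12≤28, time 5.6≤5.8, fuel 25≤97).
E: not dominated.
F: dominated by G (tolls 24≤52, time 6.1≤9.1, fuel 47≤51).
G: dominated by H (tolls 12≤24, time 5.6≤6.1, fuel 25≤47).
H: not dominated.
I: not dominated (best time).
J: dominated by G (tolls 24≤70, time 6.1≤8.3, fuel 47≤96).
K: dominated by B (tolls 14≤30, time 9.4≤10.1, fuel 11≤101).
Pareto-optimal: A, B, E, H, I → 5.

5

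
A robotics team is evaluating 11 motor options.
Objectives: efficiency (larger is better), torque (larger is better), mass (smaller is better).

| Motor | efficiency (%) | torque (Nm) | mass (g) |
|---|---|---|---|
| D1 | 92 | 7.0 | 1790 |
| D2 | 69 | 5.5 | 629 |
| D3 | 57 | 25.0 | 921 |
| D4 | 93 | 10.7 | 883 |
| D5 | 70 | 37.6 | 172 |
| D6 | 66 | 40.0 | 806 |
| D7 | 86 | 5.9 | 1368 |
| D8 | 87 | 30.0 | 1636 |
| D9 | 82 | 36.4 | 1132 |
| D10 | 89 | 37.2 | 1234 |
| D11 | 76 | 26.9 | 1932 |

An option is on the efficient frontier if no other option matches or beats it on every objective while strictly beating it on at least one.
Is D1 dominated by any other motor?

Yes

D4 vs D1: efficiency 93≥92, torque 10.7≥7.0, mass 883≤1790 — D4 is at least as good on every objective and strictly better on at least one, so D4 dominates D1.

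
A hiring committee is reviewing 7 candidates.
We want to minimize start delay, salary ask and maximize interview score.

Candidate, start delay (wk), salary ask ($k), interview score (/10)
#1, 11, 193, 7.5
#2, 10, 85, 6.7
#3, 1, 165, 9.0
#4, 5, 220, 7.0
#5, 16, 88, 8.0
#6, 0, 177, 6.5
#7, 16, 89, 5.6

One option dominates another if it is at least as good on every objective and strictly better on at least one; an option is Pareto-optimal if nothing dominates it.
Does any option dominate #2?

No

#1: worse on start delay (11 vs 10).
#3: worse on salary ask (165 vs 85).
#4: worse on salary ask (220 vs 85).
#5: worse on start delay (16 vs 10).
#6: worse on salary ask (177 vs 85).
#7: worse on start delay (16 vs 10).
No option is at least as good as #2 on every objective and strictly better on one.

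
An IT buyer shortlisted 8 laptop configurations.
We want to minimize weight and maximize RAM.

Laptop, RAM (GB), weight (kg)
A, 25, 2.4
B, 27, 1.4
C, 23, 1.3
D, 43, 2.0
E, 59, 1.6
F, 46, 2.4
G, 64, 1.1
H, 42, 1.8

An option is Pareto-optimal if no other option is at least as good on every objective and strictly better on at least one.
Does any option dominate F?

E vs F: RAM 59≥46, weight 1.6≤2.4 — E is at least as good on every objective and strictly better on at least one, so E dominates F.

Yes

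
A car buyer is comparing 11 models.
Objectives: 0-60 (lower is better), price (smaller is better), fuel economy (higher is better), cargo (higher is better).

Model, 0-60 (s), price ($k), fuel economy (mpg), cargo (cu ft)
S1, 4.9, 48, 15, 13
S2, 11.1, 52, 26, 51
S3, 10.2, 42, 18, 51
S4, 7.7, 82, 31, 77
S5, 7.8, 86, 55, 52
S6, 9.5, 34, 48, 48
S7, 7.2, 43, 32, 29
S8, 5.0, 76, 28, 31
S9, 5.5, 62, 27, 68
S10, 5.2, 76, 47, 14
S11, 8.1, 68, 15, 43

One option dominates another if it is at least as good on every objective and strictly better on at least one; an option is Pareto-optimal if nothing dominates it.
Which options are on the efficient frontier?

S1: not dominated (best 0-60).
S2: not dominated.
S3: not dominated.
S4: not dominated (best cargo).
S5: not dominated (best fuel economy).
S6: not dominated (best price).
S7: not dominated.
S8: not dominated.
S9: not dominated.
S10: not dominated.
S11: dominated by S9 (0-60 5.5≤8.1, price 62≤68, fuel economy 27≥15, cargo 68≥43).

S1, S2, S3, S4, S5, S6, S7, S8, S9, S10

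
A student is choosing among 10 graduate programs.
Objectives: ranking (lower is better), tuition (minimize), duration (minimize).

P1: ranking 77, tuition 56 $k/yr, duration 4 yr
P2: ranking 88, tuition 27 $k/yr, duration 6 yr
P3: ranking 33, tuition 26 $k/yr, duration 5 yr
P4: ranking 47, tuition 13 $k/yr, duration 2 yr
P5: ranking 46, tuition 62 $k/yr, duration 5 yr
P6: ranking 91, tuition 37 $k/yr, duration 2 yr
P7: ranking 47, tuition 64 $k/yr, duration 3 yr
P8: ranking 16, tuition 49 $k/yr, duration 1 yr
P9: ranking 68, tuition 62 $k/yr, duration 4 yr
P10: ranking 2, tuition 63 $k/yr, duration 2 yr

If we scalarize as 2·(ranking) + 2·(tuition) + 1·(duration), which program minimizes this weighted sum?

P4

P1: 2·77 + 2·56 + 1·4 = 270
P2: 2·88 + 2·27 + 1·6 = 236
P3: 2·33 + 2·26 + 1·5 = 123
P4: 2·47 + 2·13 + 1·2 = 122
P5: 2·46 + 2·62 + 1·5 = 221
P6: 2·91 + 2·37 + 1·2 = 258
P7: 2·47 + 2·64 + 1·3 = 225
P8: 2·16 + 2·49 + 1·1 = 131
P9: 2·68 + 2·62 + 1·4 = 264
P10: 2·2 + 2·63 + 1·2 = 132
Lowest: P4 at 122.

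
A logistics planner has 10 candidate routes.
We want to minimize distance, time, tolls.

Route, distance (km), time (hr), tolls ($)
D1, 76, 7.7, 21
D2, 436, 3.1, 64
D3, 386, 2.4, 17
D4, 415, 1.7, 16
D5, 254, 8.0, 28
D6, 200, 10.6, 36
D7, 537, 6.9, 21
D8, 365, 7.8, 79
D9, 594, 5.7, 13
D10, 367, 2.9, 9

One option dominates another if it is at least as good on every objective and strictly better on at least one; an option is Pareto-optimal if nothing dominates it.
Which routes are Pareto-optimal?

D1, D3, D4, D10

D1: not dominated (best distance).
D2: dominated by D3 (distance 386≤436, time 2.4≤3.1, tolls 17≤64).
D3: not dominated.
D4: not dominated (best time).
D5: dominated by D1 (distance 76≤254, time 7.7≤8.0, tolls 21≤28).
D6: dominated by D1 (distance 76≤200, time 7.7≤10.6, tolls 21≤36).
D7: dominated by D3 (distance 386≤537, time 2.4≤6.9, tolls 17≤21).
D8: dominated by D1 (distance 76≤365, time 7.7≤7.8, tolls 21≤79).
D9: dominated by D10 (distance 367≤594, time 2.9≤5.7, tolls 9≤13).
D10: not dominated (best tolls).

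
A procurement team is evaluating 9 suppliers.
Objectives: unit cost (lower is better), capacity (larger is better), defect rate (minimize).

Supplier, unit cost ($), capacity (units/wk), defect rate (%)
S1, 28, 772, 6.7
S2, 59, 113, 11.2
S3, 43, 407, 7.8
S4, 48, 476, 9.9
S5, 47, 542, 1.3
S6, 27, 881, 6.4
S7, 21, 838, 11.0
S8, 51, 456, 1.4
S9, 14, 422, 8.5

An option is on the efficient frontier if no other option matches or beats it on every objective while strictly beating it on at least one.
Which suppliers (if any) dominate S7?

S1: worse on unit cost (28 vs 21).
S2: worse on unit cost (59 vs 21).
S3: worse on unit cost (43 vs 21).
S4: worse on unit cost (48 vs 21).
S5: worse on unit cost (47 vs 21).
S6: worse on unit cost (27 vs 21).
S8: worse on unit cost (51 vs 21).
S9: worse on capacity (422 vs 838).
No option dominates S7.

none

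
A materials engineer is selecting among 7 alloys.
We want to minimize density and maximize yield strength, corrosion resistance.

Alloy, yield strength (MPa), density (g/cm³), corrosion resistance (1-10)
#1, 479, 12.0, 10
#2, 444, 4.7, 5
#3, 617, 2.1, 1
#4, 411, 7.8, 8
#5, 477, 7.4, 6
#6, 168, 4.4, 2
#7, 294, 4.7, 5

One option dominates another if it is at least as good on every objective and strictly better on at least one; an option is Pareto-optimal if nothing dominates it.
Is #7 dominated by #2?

Yes

#2 vs #7: yield strength 444≥294, density 4.7≤4.7, corrosion resistance 5≥5 — #2 is at least as good on every objective with at least one strict improvement.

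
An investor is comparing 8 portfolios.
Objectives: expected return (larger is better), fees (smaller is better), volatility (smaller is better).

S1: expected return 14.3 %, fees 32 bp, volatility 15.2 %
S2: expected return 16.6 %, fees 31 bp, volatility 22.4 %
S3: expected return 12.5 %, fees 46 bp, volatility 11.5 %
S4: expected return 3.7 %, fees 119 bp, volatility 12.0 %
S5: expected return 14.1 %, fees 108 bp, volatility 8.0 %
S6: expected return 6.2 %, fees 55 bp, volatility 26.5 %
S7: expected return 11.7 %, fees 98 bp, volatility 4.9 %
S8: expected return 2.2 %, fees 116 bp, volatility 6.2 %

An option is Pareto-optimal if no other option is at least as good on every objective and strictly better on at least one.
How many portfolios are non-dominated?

5

S1: not dominated.
S2: not dominated (best expected return).
S3: not dominated.
S4: dominated by S3 (expected return 12.5≥3.7, fees 46≤119, volatility 11.5≤12.0).
S5: not dominated.
S6: dominated by S1 (expected return 14.3≥6.2, fees 32≤55, volatility 15.2≤26.5).
S7: not dominated (best volatility).
S8: dominated by S7 (expected return 11.7≥2.2, fees 98≤116, volatility 4.9≤6.2).
Pareto-optimal: S1, S2, S3, S5, S7 → 5.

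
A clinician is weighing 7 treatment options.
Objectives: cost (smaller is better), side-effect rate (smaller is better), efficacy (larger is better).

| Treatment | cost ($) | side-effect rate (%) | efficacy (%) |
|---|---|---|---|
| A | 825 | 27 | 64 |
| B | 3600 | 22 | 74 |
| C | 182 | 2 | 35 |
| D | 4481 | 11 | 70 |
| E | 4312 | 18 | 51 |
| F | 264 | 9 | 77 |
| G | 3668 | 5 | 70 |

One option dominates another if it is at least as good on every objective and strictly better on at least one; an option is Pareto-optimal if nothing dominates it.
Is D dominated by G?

G vs D: cost 3668≤4481, side-effect rate 5≤11, efficacy 70≥70 — G is at least as good on every objective with at least one strict improvement.

Yes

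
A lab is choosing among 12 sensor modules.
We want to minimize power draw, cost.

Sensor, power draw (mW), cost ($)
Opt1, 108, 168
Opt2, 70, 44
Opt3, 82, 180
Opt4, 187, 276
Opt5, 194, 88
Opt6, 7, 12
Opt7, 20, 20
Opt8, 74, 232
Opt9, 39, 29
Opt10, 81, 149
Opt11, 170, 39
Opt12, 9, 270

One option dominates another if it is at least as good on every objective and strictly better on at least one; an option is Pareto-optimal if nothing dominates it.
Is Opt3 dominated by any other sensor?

Yes

Opt2 vs Opt3: power draw 70≤82, cost 44≤180 — Opt2 is at least as good on every objective and strictly better on at least one, so Opt2 dominates Opt3.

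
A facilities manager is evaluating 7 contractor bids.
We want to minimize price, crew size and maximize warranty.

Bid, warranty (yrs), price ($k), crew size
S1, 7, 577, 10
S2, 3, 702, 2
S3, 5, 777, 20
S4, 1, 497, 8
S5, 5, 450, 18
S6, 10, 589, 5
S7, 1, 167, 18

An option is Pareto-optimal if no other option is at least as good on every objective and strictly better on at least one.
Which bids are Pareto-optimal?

S1, S2, S4, S5, S6, S7

S1: not dominated.
S2: not dominated (best crew size).
S3: dominated by S1 (warranty 7≥5, price 577≤777, crew size 10≤20).
S4: not dominated.
S5: not dominated.
S6: not dominated (best warranty).
S7: not dominated (best price).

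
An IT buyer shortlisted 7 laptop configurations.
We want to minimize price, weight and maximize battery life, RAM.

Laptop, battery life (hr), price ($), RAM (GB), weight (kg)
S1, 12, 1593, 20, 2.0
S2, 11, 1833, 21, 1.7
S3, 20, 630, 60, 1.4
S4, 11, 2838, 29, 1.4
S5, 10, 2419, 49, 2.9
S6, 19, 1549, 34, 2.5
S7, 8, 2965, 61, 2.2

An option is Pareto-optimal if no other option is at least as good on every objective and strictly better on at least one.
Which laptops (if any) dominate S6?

S3

S3: battery life 20≥19, price 630≤1549, RAM 60≥34, weight 1.4≤2.5 — dominates S6.
Others (S1, S2, S4, S5, S7) are each worse than S6 on at least one objective.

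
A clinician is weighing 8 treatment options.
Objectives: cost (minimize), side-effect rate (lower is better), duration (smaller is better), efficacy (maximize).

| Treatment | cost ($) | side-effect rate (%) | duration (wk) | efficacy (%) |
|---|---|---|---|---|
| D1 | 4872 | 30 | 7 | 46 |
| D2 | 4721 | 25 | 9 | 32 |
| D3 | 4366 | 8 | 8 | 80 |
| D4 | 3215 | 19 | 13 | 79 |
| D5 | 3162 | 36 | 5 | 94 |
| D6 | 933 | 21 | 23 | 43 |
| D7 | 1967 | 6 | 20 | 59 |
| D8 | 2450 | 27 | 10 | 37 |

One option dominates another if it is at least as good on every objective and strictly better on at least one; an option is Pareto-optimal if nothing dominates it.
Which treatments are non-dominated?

D1, D3, D4, D5, D6, D7, D8

D1: not dominated.
D2: dominated by D3 (cost 4366≤4721, side-effect rate 8≤25, duration 8≤9, efficacy 80≥32).
D3: not dominated.
D4: not dominated.
D5: not dominated (best duration).
D6: not dominated (best cost).
D7: not dominated (best side-effect rate).
D8: not dominated.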